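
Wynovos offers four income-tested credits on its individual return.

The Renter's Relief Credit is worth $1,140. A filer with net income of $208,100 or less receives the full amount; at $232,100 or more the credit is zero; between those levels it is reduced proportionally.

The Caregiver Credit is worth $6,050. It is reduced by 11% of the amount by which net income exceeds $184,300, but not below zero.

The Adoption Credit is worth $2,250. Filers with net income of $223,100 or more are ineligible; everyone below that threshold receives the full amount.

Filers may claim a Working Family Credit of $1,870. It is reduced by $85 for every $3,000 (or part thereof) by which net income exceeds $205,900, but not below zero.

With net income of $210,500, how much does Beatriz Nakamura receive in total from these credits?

Renter's Relief Credit: $210,500 is $2,400 into a $24,000 phase-out range, leaving 21,600/24,000 of the credit: $1,140 × 21,600/24,000 = $1,026.
Caregiver Credit: 11% of the $26,200 excess over $184,300 is $2,882; credit = $6,050 − $2,882 = $3,168.
Adoption Credit: $210,500 is below the $223,100 cutoff, so the full $2,250 applies.
Working Family Credit: income exceeds $205,900 by $4,600, which is 2 full-or-partial $3,000 increments; reduction = 2 × $85 = $170, leaving $1,700.
Total: $1,026 + $3,168 + $2,250 + $1,700 = $8,144.

$8,144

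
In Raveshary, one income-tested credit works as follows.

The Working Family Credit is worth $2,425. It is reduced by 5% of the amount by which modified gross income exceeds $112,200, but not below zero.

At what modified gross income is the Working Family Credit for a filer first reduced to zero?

$160,700

The credit falls by 5% of each dollar above $112,200, so it reaches zero when the excess is $2,425 / 5% = $48,500: income = $112,200 + $48,500 = $160,700.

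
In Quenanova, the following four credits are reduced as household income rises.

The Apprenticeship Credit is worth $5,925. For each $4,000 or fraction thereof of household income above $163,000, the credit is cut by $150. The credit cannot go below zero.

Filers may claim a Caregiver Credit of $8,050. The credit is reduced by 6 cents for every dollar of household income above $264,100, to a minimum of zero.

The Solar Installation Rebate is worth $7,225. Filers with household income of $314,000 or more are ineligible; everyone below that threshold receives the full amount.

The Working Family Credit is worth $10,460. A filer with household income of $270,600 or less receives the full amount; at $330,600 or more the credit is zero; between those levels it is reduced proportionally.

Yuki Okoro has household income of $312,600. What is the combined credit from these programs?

$15,728

Apprenticeship Credit: income exceeds $163,000 by $149,600, which is 38 full-or-partial $4,000 increments; reduction = 38 × $150 = $5,700, leaving $225.
Caregiver Credit: 6% of the $48,500 excess over $264,100 is $2,910; credit = $8,050 − $2,910 = $5,140.
Solar Installation Rebate: $312,600 is below the $314,000 cutoff, so the full $7,225 applies.
Working Family Credit: $312,600 is $42,000 into a $60,000 phase-out range, leaving 18,000/60,000 of the credit: $10,460 × 18,000/60,000 = $3,138.
Total: $225 + $5,140 + $7,225 + $3,138 = $15,728.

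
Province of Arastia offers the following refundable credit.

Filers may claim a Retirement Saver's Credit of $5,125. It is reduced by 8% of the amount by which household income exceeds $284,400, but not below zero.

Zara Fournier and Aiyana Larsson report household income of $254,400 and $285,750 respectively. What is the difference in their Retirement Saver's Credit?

Zara ($254,400): Retirement Saver's Credit: $254,400 is at or below the $284,400 threshold, so the full $5,125 applies.
Aiyana ($285,750): Retirement Saver's Credit: 8% of the $1,350 excess over $284,400 is $108; credit = $5,125 − $108 = $5,017.
Difference: |$5,125 − $5,017| = $108.

$108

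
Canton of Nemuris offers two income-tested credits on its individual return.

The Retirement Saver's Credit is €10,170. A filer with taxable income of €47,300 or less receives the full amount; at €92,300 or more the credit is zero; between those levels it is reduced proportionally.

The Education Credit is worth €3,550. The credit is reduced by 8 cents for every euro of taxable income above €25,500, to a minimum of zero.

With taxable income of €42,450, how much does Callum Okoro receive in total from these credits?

Retirement Saver's Credit: €42,450 is at or below the €47,300 threshold, so the full €10,170 applies.
Education Credit: 8% of the €16,950 excess over €25,500 is €1,356; credit = €3,550 − €1,356 = €2,194.
Total: €10,170 + €2,194 = €12,364.

€12,364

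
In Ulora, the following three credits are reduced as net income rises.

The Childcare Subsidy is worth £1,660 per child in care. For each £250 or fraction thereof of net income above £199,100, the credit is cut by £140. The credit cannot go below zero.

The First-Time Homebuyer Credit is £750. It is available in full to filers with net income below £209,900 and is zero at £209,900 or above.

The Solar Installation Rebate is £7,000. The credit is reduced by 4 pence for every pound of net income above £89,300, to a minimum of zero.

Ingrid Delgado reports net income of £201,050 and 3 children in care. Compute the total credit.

£7,140

Childcare Subsidy: base = 3 × £1,660 = £4,980. income exceeds £199,100 by £1,950, which is 8 full-or-partial £250 increments; reduction = 8 × £140 = £1,120, leaving £3,860.
First-Time Homebuyer Credit: £201,050 is below the £209,900 cutoff, so the full £750 applies.
Solar Installation Rebate: 4% of the £111,750 excess over £89,300 is £4,470; credit = £7,000 − £4,470 = £2,530.
Total: £3,860 + £750 + £2,530 = £7,140.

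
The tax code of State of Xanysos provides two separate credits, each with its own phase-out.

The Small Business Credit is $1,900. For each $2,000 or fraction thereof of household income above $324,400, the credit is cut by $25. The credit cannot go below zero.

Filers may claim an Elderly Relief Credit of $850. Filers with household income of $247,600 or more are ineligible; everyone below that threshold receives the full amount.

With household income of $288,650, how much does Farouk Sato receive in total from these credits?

$1,900

Small Business Credit: $288,650 is at or below the $324,400 threshold, so the full $1,900 applies.
Elderly Relief Credit: $288,650 meets or exceeds the $247,600 cutoff, so the credit is $0.
Total: $1,900 + $0 = $1,900.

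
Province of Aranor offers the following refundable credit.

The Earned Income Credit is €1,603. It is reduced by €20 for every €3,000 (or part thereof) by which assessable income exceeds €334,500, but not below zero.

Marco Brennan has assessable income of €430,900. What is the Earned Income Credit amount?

Earned Income Credit: income exceeds €334,500 by €96,400, which is 33 full-or-partial €3,000 increments; reduction = 33 × €20 = €660, leaving €943.

€943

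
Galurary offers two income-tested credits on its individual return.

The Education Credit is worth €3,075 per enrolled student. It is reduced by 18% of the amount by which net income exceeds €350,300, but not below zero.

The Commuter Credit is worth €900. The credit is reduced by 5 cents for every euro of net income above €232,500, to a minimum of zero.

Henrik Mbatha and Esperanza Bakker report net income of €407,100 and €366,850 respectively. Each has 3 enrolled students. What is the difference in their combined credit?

Henrik (€407,100): Education Credit: base = 3 × €3,075 = €9,225. 18% of the €56,800 excess over €350,300 is €10,224 ≥ base, so the credit is €0. Commuter Credit: 5% of the €174,600 excess over €232,500 is €8,730 ≥ base, so the credit is €0. total €0 + €0 = €0
Esperanza (€366,850): Education Credit: base = 3 × €3,075 = €9,225. 18% of the €16,550 excess over €350,300 is €2,979; credit = €9,225 − €2,979 = €6,246. Commuter Credit: 5% of the €134,350 excess over €232,500 is €6,717.50 ≥ base, so the credit is €0. total €6,246 + €0 = €6,246
Difference: |€0 − €6,246| = €6,246.

€6,246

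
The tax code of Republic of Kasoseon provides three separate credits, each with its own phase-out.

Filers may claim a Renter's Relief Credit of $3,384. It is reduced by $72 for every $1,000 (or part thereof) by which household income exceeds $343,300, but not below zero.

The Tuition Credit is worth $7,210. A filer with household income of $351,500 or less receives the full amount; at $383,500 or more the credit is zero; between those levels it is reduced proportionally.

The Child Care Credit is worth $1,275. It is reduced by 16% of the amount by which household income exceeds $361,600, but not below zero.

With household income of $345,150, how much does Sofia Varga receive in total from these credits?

$11,725

Renter's Relief Credit: income exceeds $343,300 by $1,850, which is 2 full-or-partial $1,000 increments; reduction = 2 × $72 = $144, leaving $3,240.
Tuition Credit: $345,150 is at or below the $351,500 threshold, so the full $7,210 applies.
Child Care Credit: $345,150 is at or below the $361,600 threshold, so the full $1,275 applies.
Total: $3,240 + $7,210 + $1,275 = $11,725.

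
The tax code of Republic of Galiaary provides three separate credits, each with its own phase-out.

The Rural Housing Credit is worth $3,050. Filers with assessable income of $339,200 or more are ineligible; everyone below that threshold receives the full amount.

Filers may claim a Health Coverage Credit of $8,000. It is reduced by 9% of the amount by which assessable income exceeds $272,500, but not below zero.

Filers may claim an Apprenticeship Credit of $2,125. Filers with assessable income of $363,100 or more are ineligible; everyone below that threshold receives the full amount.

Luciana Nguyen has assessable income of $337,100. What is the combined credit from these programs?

$7,361

Rural Housing Credit: $337,100 is below the $339,200 cutoff, so the full $3,050 applies.
Health Coverage Credit: 9% of the $64,600 excess over $272,500 is $5,814; credit = $8,000 − $5,814 = $2,186.
Apprenticeship Credit: $337,100 is below the $363,100 cutoff, so the full $2,125 applies.
Total: $3,050 + $2,186 + $2,125 = $7,361.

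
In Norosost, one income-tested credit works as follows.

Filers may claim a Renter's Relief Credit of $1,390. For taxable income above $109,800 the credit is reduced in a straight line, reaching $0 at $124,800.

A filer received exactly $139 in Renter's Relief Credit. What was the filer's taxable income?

$123,300

$139 is 139/1,390 of the full $1,390, so 1,251/1,390 of the $15,000 range has been used: income = $109,800 + $15,000 × 1,251/1,390 = $123,300.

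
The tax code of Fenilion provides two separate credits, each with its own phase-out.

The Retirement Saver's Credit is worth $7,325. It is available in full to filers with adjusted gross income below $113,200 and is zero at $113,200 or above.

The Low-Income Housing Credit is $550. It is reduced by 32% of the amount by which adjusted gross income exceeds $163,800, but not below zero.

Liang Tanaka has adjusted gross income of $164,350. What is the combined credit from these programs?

Retirement Saver's Credit: $164,350 meets or exceeds the $113,200 cutoff, so the credit is $0.
Low-Income Housing Credit: 32% of the $550 excess over $163,800 is $176; credit = $550 − $176 = $374.
Total: $0 + $374 = $374.

$374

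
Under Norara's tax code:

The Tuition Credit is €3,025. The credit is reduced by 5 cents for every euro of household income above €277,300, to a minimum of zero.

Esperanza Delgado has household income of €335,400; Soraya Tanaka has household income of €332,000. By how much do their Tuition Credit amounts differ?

Esperanza (€335,400): Tuition Credit: 5% of the €58,100 excess over €277,300 is €2,905; credit = €3,025 − €2,905 = €120.
Soraya (€332,000): Tuition Credit: 5% of the €54,700 excess over €277,300 is €2,735; credit = €3,025 − €2,735 = €290.
Difference: |€120 − €290| = €170.

€170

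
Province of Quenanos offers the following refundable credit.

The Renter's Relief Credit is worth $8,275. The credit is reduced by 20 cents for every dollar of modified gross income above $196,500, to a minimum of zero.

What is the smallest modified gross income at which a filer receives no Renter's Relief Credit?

$237,875

The credit falls by 20% of each dollar above $196,500, so it reaches zero when the excess is $8,275 / 20% = $41,375: income = $196,500 + $41,375 = $237,875.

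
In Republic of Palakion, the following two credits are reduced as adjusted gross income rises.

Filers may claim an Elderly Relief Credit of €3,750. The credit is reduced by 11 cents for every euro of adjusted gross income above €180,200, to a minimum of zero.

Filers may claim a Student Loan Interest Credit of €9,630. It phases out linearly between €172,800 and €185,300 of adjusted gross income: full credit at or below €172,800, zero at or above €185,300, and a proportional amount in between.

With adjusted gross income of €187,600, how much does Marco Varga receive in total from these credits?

€2,936

Elderly Relief Credit: 11% of the €7,400 excess over €180,200 is €814; credit = €3,750 − €814 = €2,936.
Student Loan Interest Credit: €187,600 is at or above €185,300, so the credit is €0.
Total: €2,936 + €0 = €2,936.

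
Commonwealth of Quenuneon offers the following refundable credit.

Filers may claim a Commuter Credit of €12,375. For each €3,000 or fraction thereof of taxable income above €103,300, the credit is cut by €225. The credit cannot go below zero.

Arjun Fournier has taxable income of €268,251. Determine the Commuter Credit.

Commuter Credit: income exceeds €103,300 by €164,951 → 55 increments × €225 = €12,375 ≥ base, so the credit is €0.

€0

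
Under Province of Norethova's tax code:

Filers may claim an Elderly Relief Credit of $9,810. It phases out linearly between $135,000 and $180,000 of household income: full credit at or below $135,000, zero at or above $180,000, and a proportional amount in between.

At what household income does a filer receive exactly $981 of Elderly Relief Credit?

$175,500

$981 is 981/9,810 of the full $9,810, so 8,829/9,810 of the $45,000 range has been used: income = $135,000 + $45,000 × 8,829/9,810 = $175,500.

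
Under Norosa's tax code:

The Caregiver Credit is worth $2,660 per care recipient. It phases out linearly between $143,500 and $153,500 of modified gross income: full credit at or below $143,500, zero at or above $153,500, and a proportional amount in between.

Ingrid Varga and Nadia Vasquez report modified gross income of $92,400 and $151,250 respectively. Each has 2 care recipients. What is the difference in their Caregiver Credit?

Ingrid ($92,400): Caregiver Credit: base = 2 × $2,660 = $5,320. $92,400 is at or below the $143,500 threshold, so the full $5,320 applies.
Nadia ($151,250): Caregiver Credit: base = 2 × $2,660 = $5,320. $151,250 is $7,750 into a $10,000 phase-out range, leaving 2,250/10,000 of the credit: $5,320 × 2,250/10,000 = $1,197.
Difference: |$5,320 − $1,197| = $4,123.

$4,123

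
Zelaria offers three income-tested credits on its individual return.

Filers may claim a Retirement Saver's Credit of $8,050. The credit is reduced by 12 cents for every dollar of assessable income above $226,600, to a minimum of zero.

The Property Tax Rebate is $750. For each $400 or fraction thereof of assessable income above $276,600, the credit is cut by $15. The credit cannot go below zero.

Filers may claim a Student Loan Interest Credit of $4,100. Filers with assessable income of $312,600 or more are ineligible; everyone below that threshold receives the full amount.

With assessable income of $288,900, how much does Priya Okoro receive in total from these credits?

$4,959

Retirement Saver's Credit: 12% of the $62,300 excess over $226,600 is $7,476; credit = $8,050 − $7,476 = $574.
Property Tax Rebate: income exceeds $276,600 by $12,300, which is 31 full-or-partial $400 increments; reduction = 31 × $15 = $465, leaving $285.
Student Loan Interest Credit: $288,900 is below the $312,600 cutoff, so the full $4,100 applies.
Total: $574 + $285 + $4,100 = $4,959.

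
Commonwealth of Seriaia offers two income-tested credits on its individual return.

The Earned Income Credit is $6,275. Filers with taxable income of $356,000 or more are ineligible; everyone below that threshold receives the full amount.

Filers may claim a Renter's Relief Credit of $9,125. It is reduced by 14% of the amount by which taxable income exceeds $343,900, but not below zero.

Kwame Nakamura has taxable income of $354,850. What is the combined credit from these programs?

$13,867

Earned Income Credit: $354,850 is below the $356,000 cutoff, so the full $6,275 applies.
Renter's Relief Credit: 14% of the $10,950 excess over $343,900 is $1,533; credit = $9,125 − $1,533 = $7,592.
Total: $6,275 + $7,592 = $13,867.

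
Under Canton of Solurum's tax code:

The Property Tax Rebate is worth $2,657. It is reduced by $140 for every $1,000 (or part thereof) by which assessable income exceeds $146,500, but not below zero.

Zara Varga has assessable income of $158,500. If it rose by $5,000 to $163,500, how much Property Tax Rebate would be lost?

At $158,500 — income exceeds $146,500 by $12,000, which is 12 full-or-partial $1,000 increments; reduction = 12 × $140 = $1,680, leaving $977.
At $163,500 — income exceeds $146,500 by $17,000, which is 17 full-or-partial $1,000 increments; reduction = 17 × $140 = $2,380, leaving $277.
Lost: $977 − $277 = $700.

$700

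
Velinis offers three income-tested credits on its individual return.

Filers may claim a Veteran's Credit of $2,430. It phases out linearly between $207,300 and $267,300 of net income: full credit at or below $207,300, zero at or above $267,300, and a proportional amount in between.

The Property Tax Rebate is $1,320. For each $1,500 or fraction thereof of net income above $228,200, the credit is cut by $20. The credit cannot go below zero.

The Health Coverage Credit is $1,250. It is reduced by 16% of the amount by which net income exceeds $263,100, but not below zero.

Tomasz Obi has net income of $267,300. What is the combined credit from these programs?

$1,358

Veteran's Credit: $267,300 is at or above $267,300, so the credit is $0.
Property Tax Rebate: income exceeds $228,200 by $39,100, which is 27 full-or-partial $1,500 increments; reduction = 27 × $20 = $540, leaving $780.
Health Coverage Credit: 16% of the $4,200 excess over $263,100 is $672; credit = $1,250 − $672 = $578.
Total: $0 + $780 + $578 = $1,358.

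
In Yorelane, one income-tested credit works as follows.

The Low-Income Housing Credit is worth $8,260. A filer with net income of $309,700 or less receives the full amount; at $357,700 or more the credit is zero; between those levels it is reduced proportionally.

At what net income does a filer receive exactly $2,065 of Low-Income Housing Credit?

$345,700

$2,065 is 2,065/8,260 of the full $8,260, so 6,195/8,260 of the $48,000 range has been used: income = $309,700 + $48,000 × 6,195/8,260 = $345,700.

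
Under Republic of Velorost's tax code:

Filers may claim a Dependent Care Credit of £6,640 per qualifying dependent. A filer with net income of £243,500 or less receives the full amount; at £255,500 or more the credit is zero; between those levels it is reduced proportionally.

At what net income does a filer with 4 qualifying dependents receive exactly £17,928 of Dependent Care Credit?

Full credit = 4 × £6,640 = £26,560.
£17,928 is 17,928/26,560 of the full £26,560, so 8,632/26,560 of the £12,000 range has been used: income = £243,500 + £12,000 × 8,632/26,560 = £247,400.

£247,400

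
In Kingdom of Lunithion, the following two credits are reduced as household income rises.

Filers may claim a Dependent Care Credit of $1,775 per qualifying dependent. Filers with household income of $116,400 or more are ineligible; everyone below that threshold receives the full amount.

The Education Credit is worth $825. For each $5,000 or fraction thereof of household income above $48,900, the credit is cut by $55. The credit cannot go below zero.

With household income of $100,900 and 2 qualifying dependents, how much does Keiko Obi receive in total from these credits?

Dependent Care Credit: base = 2 × $1,775 = $3,550. $100,900 is below the $116,400 cutoff, so the full $3,550 applies.
Education Credit: income exceeds $48,900 by $52,000, which is 11 full-or-partial $5,000 increments; reduction = 11 × $55 = $605, leaving $220.
Total: $3,550 + $220 = $3,770.

$3,770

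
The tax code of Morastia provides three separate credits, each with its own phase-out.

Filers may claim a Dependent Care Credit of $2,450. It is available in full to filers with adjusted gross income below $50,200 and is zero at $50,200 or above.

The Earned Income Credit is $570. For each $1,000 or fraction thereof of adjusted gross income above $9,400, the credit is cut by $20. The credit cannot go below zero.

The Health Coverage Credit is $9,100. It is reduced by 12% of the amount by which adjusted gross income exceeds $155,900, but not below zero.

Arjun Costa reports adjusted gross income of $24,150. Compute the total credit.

$11,820

Dependent Care Credit: $24,150 is below the $50,200 cutoff, so the full $2,450 applies.
Earned Income Credit: income exceeds $9,400 by $14,750, which is 15 full-or-partial $1,000 increments; reduction = 15 × $20 = $300, leaving $270.
Health Coverage Credit: $24,150 is at or below the $155,900 threshold, so the full $9,100 applies.
Total: $2,450 + $270 + $9,100 = $11,820.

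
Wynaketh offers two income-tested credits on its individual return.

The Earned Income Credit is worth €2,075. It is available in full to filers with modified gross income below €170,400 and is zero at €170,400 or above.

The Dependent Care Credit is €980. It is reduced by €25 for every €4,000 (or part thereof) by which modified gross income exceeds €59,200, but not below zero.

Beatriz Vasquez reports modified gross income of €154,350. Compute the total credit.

€2,455

Earned Income Credit: €154,350 is below the €170,400 cutoff, so the full €2,075 applies.
Dependent Care Credit: income exceeds €59,200 by €95,150, which is 24 full-or-partial €4,000 increments; reduction = 24 × €25 = €600, leaving €380.
Total: €2,075 + €380 = €2,455.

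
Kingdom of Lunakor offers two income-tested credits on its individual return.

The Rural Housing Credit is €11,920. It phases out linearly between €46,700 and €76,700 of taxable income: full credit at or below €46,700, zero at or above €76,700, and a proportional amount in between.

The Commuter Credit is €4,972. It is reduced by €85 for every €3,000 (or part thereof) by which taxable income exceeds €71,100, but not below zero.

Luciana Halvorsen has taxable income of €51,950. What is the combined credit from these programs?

Rural Housing Credit: €51,950 is €5,250 into a €30,000 phase-out range, leaving 24,750/30,000 of the credit: €11,920 × 24,750/30,000 = €9,834.
Commuter Credit: €51,950 is at or below the €71,100 threshold, so the full €4,972 applies.
Total: €9,834 + €4,972 = €14,806.

€14,806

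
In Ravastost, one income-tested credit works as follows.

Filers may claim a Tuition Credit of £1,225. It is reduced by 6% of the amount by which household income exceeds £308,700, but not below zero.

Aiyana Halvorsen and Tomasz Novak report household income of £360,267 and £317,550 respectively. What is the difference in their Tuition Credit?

£694

Aiyana (£360,267): Tuition Credit: 6% of the £51,567 excess over £308,700 is £3,094.02 ≥ base, so the credit is £0.
Tomasz (£317,550): Tuition Credit: 6% of the £8,850 excess over £308,700 is £531; credit = £1,225 − £531 = £694.
Difference: |£0 − £694| = £694.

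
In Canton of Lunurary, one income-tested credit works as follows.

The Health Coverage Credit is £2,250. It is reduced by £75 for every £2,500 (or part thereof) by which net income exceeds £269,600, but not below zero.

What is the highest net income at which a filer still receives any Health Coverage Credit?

After 29 increments the reduction is 29 × £75 = £2,175, leaving £75; one more increment wipes it out. Increment 29 ends at excess 29 × £2,500 = £72,500, so the highest qualifying income is £269,600 + £72,500 = £342,100.

£342,100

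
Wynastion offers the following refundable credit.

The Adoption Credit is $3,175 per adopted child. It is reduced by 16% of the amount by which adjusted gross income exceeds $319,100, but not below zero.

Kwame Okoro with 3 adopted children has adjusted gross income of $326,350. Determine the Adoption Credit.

Adoption Credit: base = 3 × $3,175 = $9,525. 16% of the $7,250 excess over $319,100 is $1,160; credit = $9,525 − $1,160 = $8,365.

$8,365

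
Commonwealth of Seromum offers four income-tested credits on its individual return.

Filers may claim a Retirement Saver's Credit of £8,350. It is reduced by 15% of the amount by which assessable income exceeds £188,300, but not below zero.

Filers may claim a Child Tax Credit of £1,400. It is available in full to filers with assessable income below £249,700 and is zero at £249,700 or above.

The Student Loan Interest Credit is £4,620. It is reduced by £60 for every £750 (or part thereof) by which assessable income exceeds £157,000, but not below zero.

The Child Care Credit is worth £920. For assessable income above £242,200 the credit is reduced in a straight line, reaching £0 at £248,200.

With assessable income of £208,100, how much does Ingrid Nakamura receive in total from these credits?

£8,180

Retirement Saver's Credit: 15% of the £19,800 excess over £188,300 is £2,970; credit = £8,350 − £2,970 = £5,380.
Child Tax Credit: £208,100 is below the £249,700 cutoff, so the full £1,400 applies.
Student Loan Interest Credit: income exceeds £157,000 by £51,100, which is 69 full-or-partial £750 increments; reduction = 69 × £60 = £4,140, leaving £480.
Child Care Credit: £208,100 is at or below the £242,200 threshold, so the full £920 applies.
Total: £5,380 + £1,400 + £480 + £920 = £8,180.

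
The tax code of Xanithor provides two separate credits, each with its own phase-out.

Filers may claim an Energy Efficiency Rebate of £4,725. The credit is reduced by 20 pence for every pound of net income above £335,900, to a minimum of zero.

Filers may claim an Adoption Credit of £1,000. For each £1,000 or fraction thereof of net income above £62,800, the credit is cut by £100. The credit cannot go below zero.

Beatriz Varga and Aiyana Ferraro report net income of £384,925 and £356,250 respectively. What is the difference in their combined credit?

Beatriz (£384,925): Energy Efficiency Rebate: 20% of the £49,025 excess over £335,900 is £9,805 ≥ base, so the credit is £0. Adoption Credit: income exceeds £62,800 by £322,125 → 323 increments × £100 = £32,300 ≥ base, so the credit is £0. total £0 + £0 = £0
Aiyana (£356,250): Energy Efficiency Rebate: 20% of the £20,350 excess over £335,900 is £4,070; credit = £4,725 − £4,070 = £655. Adoption Credit: income exceeds £62,800 by £293,450 → 294 increments × £100 = £29,400 ≥ base, so the credit is £0. total £655 + £0 = £655
Difference: |£0 − £655| = £655.

£655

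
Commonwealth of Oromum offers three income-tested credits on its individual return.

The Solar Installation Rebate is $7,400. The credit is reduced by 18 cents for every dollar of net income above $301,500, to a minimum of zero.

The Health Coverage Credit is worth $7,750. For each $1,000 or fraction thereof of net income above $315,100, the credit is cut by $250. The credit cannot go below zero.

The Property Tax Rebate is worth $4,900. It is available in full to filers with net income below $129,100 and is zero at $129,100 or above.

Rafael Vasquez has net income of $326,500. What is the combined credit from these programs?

Solar Installation Rebate: 18% of the $25,000 excess over $301,500 is $4,500; credit = $7,400 − $4,500 = $2,900.
Health Coverage Credit: income exceeds $315,100 by $11,400, which is 12 full-or-partial $1,000 increments; reduction = 12 × $250 = $3,000, leaving $4,750.
Property Tax Rebate: $326,500 meets or exceeds the $129,100 cutoff, so the credit is $0.
Total: $2,900 + $4,750 + $0 = $7,650.

$7,650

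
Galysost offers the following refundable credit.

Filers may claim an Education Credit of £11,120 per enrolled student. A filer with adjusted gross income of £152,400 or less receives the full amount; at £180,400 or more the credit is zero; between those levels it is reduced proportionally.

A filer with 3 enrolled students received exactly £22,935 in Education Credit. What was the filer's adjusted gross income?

£161,150

Full credit = 3 × £11,120 = £33,360.
£22,935 is 22,935/33,360 of the full £33,360, so 10,425/33,360 of the £28,000 range has been used: income = £152,400 + £28,000 × 10,425/33,360 = £161,150.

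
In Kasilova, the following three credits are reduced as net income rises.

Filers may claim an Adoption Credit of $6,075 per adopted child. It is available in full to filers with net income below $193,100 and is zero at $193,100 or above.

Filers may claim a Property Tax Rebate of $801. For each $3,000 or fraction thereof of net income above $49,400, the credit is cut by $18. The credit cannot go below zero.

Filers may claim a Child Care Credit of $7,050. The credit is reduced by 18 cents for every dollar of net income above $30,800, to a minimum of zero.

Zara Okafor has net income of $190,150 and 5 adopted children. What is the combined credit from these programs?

Adoption Credit: base = 5 × $6,075 = $30,375. $190,150 is below the $193,100 cutoff, so the full $30,375 applies.
Property Tax Rebate: income exceeds $49,400 by $140,750 → 47 increments × $18 = $846 ≥ base, so the credit is $0.
Child Care Credit: 18% of the $159,350 excess over $30,800 is $28,683 ≥ base, so the credit is $0.
Total: $30,375 + $0 + $0 = $30,375.

$30,375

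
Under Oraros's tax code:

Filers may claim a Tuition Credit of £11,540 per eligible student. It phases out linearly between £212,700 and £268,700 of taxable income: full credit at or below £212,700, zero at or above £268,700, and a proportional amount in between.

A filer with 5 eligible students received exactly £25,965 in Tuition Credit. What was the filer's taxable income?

Full credit = 5 × £11,540 = £57,700.
£25,965 is 25,965/57,700 of the full £57,700, so 31,735/57,700 of the £56,000 range has been used: income = £212,700 + £56,000 × 31,735/57,700 = £243,500.

£243,500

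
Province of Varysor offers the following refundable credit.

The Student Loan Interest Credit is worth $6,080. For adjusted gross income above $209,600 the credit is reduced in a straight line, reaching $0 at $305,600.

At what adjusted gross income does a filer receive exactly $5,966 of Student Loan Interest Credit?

$5,966 is 5,966/6,080 of the full $6,080, so 114/6,080 of the $96,000 range has been used: income = $209,600 + $96,000 × 114/6,080 = $211,400.

$211,400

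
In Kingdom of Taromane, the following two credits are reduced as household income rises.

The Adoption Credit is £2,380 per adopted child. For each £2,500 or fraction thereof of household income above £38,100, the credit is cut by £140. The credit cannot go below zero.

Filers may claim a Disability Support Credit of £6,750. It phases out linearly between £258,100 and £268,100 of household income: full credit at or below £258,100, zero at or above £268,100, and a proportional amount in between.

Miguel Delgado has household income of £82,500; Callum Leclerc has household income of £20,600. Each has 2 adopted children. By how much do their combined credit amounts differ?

£2,520

Miguel (£82,500): Adoption Credit: base = 2 × £2,380 = £4,760. income exceeds £38,100 by £44,400, which is 18 full-or-partial £2,500 increments; reduction = 18 × £140 = £2,520, leaving £2,240. Disability Support Credit: £82,500 is at or below the £258,100 threshold, so the full £6,750 applies. total £2,240 + £6,750 = £8,990
Callum (£20,600): Adoption Credit: base = 2 × £2,380 = £4,760. £20,600 is at or below the £38,100 threshold, so the full £4,760 applies. Disability Support Credit: £20,600 is at or below the £258,100 threshold, so the full £6,750 applies. total £4,760 + £6,750 = £11,510
Difference: |£8,990 − £11,510| = £2,520.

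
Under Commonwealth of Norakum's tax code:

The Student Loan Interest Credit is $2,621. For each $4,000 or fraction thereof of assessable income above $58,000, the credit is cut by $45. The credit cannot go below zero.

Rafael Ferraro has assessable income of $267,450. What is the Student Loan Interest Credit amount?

$236

Student Loan Interest Credit: income exceeds $58,000 by $209,450, which is 53 full-or-partial $4,000 increments; reduction = 53 × $45 = $2,385, leaving $236.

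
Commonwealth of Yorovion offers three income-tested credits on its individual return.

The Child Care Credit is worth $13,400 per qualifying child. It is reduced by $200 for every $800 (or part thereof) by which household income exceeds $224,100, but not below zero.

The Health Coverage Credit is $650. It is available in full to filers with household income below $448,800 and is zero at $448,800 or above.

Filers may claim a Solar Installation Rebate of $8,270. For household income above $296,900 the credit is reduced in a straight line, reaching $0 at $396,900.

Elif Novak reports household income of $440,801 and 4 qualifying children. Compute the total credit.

Child Care Credit: base = 4 × $13,400 = $53,600. income exceeds $224,100 by $216,701 → 271 increments × $200 = $54,200 ≥ base, so the credit is $0.
Health Coverage Credit: $440,801 is below the $448,800 cutoff, so the full $650 applies.
Solar Installation Rebate: $440,801 is at or above $396,900, so the credit is $0.
Total: $0 + $650 + $0 = $650.

$650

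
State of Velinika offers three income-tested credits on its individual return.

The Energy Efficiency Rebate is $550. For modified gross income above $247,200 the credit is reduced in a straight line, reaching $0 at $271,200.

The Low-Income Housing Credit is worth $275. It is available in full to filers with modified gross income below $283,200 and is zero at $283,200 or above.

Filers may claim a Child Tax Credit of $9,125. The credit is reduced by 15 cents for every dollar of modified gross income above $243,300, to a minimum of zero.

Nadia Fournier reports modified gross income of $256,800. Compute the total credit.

Energy Efficiency Rebate: $256,800 is $9,600 into a $24,000 phase-out range, leaving 14,400/24,000 of the credit: $550 × 14,400/24,000 = $330.
Low-Income Housing Credit: $256,800 is below the $283,200 cutoff, so the full $275 applies.
Child Tax Credit: 15% of the $13,500 excess over $243,300 is $2,025; credit = $9,125 − $2,025 = $7,100.
Total: $330 + $275 + $7,100 = $7,705.

$7,705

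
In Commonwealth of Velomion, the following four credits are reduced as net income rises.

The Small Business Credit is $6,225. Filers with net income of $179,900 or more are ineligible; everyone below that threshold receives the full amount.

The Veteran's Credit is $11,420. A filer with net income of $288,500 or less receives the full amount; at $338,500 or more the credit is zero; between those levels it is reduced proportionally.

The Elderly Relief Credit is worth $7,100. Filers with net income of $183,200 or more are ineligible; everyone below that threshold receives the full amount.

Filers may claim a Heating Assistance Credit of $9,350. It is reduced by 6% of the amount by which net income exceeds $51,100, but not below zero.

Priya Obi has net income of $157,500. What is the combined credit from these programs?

Small Business Credit: $157,500 is below the $179,900 cutoff, so the full $6,225 applies.
Veteran's Credit: $157,500 is at or below the $288,500 threshold, so the full $11,420 applies.
Elderly Relief Credit: $157,500 is below the $183,200 cutoff, so the full $7,100 applies.
Heating Assistance Credit: 6% of the $106,400 excess over $51,100 is $6,384; credit = $9,350 − $6,384 = $2,966.
Total: $6,225 + $11,420 + $7,100 + $2,966 = $27,711.

$27,711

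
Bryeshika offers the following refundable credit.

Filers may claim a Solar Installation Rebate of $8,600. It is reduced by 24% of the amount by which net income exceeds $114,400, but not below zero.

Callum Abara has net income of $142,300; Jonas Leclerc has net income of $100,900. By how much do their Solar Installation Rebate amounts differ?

$6,696

Callum ($142,300): Solar Installation Rebate: 24% of the $27,900 excess over $114,400 is $6,696; credit = $8,600 − $6,696 = $1,904.
Jonas ($100,900): Solar Installation Rebate: $100,900 is at or below the $114,400 threshold, so the full $8,600 applies.
Difference: |$1,904 − $8,600| = $6,696.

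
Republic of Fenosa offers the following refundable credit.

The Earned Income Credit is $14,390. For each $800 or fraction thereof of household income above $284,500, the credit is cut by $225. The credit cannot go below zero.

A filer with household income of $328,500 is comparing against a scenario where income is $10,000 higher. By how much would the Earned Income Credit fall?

At $328,500 — income exceeds $284,500 by $44,000, which is 55 full-or-partial $800 increments; reduction = 55 × $225 = $12,375, leaving $2,015.
At $338,500 — income exceeds $284,500 by $54,000 → 68 increments × $225 = $15,300 ≥ base, so the credit is $0.
Lost: $2,015 − $0 = $2,015.

$2,015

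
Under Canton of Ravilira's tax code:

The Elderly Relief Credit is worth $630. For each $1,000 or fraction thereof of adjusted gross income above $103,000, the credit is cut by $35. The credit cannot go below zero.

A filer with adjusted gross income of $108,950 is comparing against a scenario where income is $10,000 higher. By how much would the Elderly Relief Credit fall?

At $108,950 — income exceeds $103,000 by $5,950, which is 6 full-or-partial $1,000 increments; reduction = 6 × $35 = $210, leaving $420.
At $118,950 — income exceeds $103,000 by $15,950, which is 16 full-or-partial $1,000 increments; reduction = 16 × $35 = $560, leaving $70.
Lost: $420 − $70 = $350.

$350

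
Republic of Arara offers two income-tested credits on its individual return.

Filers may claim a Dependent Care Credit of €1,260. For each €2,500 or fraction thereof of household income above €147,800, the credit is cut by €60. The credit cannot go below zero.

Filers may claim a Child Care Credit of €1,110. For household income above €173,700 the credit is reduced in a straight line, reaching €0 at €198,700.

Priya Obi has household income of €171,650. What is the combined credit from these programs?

Dependent Care Credit: income exceeds €147,800 by €23,850, which is 10 full-or-partial €2,500 increments; reduction = 10 × €60 = €600, leaving €660.
Child Care Credit: €171,650 is at or below the €173,700 threshold, so the full €1,110 applies.
Total: €660 + €1,110 = €1,770.

€1,770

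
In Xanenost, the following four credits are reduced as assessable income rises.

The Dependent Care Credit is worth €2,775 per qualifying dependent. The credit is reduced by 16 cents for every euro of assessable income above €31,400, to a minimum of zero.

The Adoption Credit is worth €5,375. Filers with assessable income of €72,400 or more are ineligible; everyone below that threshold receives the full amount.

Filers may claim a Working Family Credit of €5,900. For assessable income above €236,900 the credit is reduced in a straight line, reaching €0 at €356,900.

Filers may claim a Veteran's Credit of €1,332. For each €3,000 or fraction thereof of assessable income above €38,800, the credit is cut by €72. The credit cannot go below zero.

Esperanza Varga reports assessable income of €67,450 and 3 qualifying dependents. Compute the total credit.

Dependent Care Credit: base = 3 × €2,775 = €8,325. 16% of the €36,050 excess over €31,400 is €5,768; credit = €8,325 − €5,768 = €2,557.
Adoption Credit: €67,450 is below the €72,400 cutoff, so the full €5,375 applies.
Working Family Credit: €67,450 is at or below the €236,900 threshold, so the full €5,900 applies.
Veteran's Credit: income exceeds €38,800 by €28,650, which is 10 full-or-partial €3,000 increments; reduction = 10 × €72 = €720, leaving €612.
Total: €2,557 + €5,375 + €5,900 + €612 = €14,444.

€14,444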